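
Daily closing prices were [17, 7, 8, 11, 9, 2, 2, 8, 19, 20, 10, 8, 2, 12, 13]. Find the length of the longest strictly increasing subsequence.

Let dp[i] be the length of the longest such subsequence ending at index i:
i:      1  2  3  4  5  6  7  8  9 10 11 12 13 14 15
a[i]:  17  7  8 11  9  2  2  8 19 20 10  8  2 12 13
dp:     1  1  2  3  3  1  1  2  4  5  4  2  1  5  6
Maximum dp value is 6.

6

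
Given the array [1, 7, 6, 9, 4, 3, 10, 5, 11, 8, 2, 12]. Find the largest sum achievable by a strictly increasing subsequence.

Let S[i] be the best sum of a strictly increasing subsequence ending at i:
i:      1  2  3  4  5  6  7  8  9 10 11 12
a[i]:   1  7  6  9  4  3 10  5 11  8  2 12
S:      1  8  7 17  5  4 27 10 38 18  3 50
Maximum is 50 (e.g. 1 + 7 + 9 + 10 + 11 + 12).

50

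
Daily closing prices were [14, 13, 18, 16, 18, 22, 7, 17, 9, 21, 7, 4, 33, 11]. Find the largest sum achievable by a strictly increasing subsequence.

Let S[i] be the best sum of a strictly increasing subsequence ending at i:
i:       1   2   3   4   5   6   7   8   9  10  11  12  13  14
a[i]:   14  13  18  16  18  22   7  17   9  21   7   4  33  11
S:      14  13  32  30  48  70   7  47  16  69   7   4 103  27
Maximum is 103 (e.g. 14 + 16 + 18 + 22 + 33).

103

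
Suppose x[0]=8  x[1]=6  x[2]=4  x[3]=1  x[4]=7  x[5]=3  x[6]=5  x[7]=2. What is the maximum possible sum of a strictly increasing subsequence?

13

Let S[i] be the best sum of a strictly increasing subsequence ending at i:
i:      0  1  2  3  4  5  6  7
x[i]:   8  6  4  1  7  3  5  2
S:      8  6  4  1 13  4  9  3
Maximum is 13 (e.g. 6 + 7).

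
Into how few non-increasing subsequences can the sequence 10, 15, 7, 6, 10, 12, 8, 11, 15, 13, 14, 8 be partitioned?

5

The minimum number of non-increasing subsequences covering a sequence equals the length of its longest strictly increasing subsequence.
LIS length is 5 (e.g. 7, 10, 12, 13, 14), so 5 piles are needed.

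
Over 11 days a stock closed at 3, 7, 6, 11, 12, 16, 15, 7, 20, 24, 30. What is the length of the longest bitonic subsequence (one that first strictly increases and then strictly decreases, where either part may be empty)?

8

inc[i] = longest strictly increasing subsequence ending at i; dec[i] = longest strictly decreasing subsequence starting at i:
i:      1  2  3  4  5  6  7  8  9 10 11
a[i]:   3  7  6 11 12 16 15  7 20 24 30
inc:    1  2  2  3  4  5  5  3  6  7  8
dec:    1  2  1  2  2  3  2  1  1  1  1
Best peak at i=11 (value 30): inc=8, dec=1, length 8+1−1 = 8.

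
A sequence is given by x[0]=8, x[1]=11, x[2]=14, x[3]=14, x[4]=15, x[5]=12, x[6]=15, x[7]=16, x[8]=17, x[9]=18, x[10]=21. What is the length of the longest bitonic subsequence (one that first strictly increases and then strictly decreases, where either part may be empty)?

8

inc[i] = longest strictly increasing subsequence ending at i; dec[i] = longest strictly decreasing subsequence starting at i:
i:      0  1  2  3  4  5  6  7  8  9 10
x[i]:   8 11 14 14 15 12 15 16 17 18 21
inc:    1  2  3  3  4  3  4  5  6  7  8
dec:    1  1  2  2  2  1  1  1  1  1  1
Best peak at i=10 (value 21): inc=8, dec=1, length 8+1−1 = 8.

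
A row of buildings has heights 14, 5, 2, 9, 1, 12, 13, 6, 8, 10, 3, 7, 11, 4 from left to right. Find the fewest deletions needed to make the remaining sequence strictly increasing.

9

Fewest deletions = n − (longest strictly increasing subsequence).
Patience tails:
14 → extends → [14]
5 → replaces 14 → [5]
2 → replaces 5 → [2]
9 → extends → [2, 9]
1 → replaces 2 → [1, 9]
12 → extends → [1, 9, 12]
13 → extends → [1, 9, 12, 13]
6 → replaces 9 → [1, 6, 12, 13]
8 → replaces 12 → [1, 6, 8, 13]
10 → replaces 13 → [1, 6, 8, 10]
3 → replaces 6 → [1, 3, 8, 10]
7 → replaces 8 → [1, 3, 7, 10]
11 → extends → [1, 3, 7, 10, 11]
4 → replaces 7 → [1, 3, 4, 10, 11]
Longest strictly increasing subsequence has length 5, so deletions = 14 − 5 = 9.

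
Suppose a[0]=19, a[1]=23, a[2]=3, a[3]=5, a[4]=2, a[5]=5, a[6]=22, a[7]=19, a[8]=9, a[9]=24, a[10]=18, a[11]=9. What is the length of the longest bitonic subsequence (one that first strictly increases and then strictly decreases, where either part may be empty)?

inc[i] = longest strictly increasing subsequence ending at i; dec[i] = longest strictly decreasing subsequence starting at i:
i:      0  1  2  3  4  5  6  7  8  9 10 11
a[i]:  19 23  3  5  2  5 22 19  9 24 18  9
inc:    1  2  1  2  1  2  3  3  3  4  4  3
dec:    3  5  2  2  1  1  4  3  1  3  2  1
Best peak at i=1 (value 23): inc=2, dec=5, length 2+5−1 = 6.

6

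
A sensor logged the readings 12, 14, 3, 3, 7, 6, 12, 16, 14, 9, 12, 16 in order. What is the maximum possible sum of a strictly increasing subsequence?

Let S[i] be the best sum of a strictly increasing subsequence ending at i:
i:      1  2  3  4  5  6  7  8  9 10 11 12
a[i]:  12 14  3  3  7  6 12 16 14  9 12 16
S:     12 26  3  3 10  9 22 42 36 19 31 52
Maximum is 52 (e.g. 3 + 7 + 12 + 14 + 16).

52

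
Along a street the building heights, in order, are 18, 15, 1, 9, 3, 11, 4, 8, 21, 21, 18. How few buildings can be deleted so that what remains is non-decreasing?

5

Fewest deletions = n − (longest non-decreasing subsequence).
i:      1  2  3  4  5  6  7  8  9 10 11
a[i]:  18 15  1  9  3 11  4  8 21 21 18
dp:     1  1  1  2  2  3  3  4  5  6  5
max dp = 6, so deletions = 11 − 6 = 5.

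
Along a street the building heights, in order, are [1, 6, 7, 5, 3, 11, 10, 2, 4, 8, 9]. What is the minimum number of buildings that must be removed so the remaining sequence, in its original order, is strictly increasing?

Fewest deletions = n − (longest strictly increasing subsequence).
Patience tails:
1 → extends → [1]
6 → extends → [1, 6]
7 → extends → [1, 6, 7]
5 → replaces 6 → [1, 5, 7]
3 → replaces 5 → [1, 3, 7]
11 → extends → [1, 3, 7, 11]
10 → replaces 11 → [1, 3, 7, 10]
2 → replaces 3 → [1, 2, 7, 10]
4 → replaces 7 → [1, 2, 4, 10]
8 → replaces 10 → [1, 2, 4, 8]
9 → extends → [1, 2, 4, 8, 9]
Longest strictly increasing subsequence has length 5, so deletions = 11 − 5 = 6.

6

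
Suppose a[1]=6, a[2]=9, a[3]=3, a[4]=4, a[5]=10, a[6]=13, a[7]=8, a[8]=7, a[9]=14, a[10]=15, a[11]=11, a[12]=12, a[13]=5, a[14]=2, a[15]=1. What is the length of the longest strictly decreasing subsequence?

6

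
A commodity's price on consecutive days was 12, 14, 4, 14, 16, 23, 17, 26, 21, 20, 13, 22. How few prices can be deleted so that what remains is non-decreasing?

5

Fewest deletions = n − (longest non-decreasing subsequence).
Patience tails:
12 → extends → [12]
14 → extends → [12, 14]
4 → replaces 12 → [4, 14]
14 → extends → [4, 14, 14]
16 → extends → [4, 14, 14, 16]
23 → extends → [4, 14, 14, 16, 23]
17 → replaces 23 → [4, 14, 14, 16, 17]
26 → extends → [4, 14, 14, 16, 17, 26]
21 → replaces 26 → [4, 14, 14, 16, 17, 21]
20 → replaces 21 → [4, 14, 14, 16, 17, 20]
13 → replaces 14 → [4, 13, 14, 16, 17, 20]
22 → extends → [4, 13, 14, 16, 17, 20, 22]
Longest non-decreasing subsequence has length 7, so deletions = 12 − 7 = 5.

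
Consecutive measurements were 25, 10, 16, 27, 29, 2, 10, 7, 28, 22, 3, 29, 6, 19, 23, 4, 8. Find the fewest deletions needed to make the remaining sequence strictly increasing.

12

Fewest deletions = n − (longest strictly increasing subsequence).
Patience tails:
25 → extends → [25]
10 → replaces 25 → [10]
16 → extends → [10, 16]
27 → extends → [10, 16, 27]
29 → extends → [10, 16, 27, 29]
2 → replaces 10 → [2, 16, 27, 29]
10 → replaces 16 → [2, 10, 27, 29]
7 → replaces 10 → [2, 7, 27, 29]
28 → replaces 29 → [2, 7, 27, 28]
22 → replaces 27 → [2, 7, 22, 28]
3 → replaces 7 → [2, 3, 22, 28]
29 → extends → [2, 3, 22, 28, 29]
6 → replaces 22 → [2, 3, 6, 28, 29]
19 → replaces 28 → [2, 3, 6, 19, 29]
23 → replaces 29 → [2, 3, 6, 19, 23]
4 → replaces 6 → [2, 3, 4, 19, 23]
8 → replaces 19 → [2, 3, 4, 8, 23]
Longest strictly increasing subsequence has length 5, so deletions = 17 − 5 = 12.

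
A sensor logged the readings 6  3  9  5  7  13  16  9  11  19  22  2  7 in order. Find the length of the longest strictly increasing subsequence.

Let dp[i] be the length of the longest such subsequence ending at index i:
i:      1  2  3  4  5  6  7  8  9 10 11 12 13
a[i]:   6  3  9  5  7 13 16  9 11 19 22  2  7
dp:     1  1  2  2  3  4  5  4  5  6  7  1  3
Maximum dp value is 7.

7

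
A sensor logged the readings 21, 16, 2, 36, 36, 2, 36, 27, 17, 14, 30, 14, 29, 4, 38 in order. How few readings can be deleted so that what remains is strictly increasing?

11

Fewest deletions = n − (longest strictly increasing subsequence).
i:      1  2  3  4  5  6  7  8  9 10 11 12 13 14 15
a[i]:  21 16  2 36 36  2 36 27 17 14 30 14 29  4 38
dp:     1  1  1  2  2  1  2  2  2  2  3  2  3  2  4
max dp = 4, so deletions = 15 − 4 = 11.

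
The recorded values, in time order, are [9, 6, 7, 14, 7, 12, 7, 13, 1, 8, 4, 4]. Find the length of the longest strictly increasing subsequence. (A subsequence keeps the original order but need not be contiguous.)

Track the smallest tail for each achievable length (strict):
9 → extends → [9]
6 → replaces 9 → [6]
7 → extends → [6, 7]
14 → extends → [6, 7, 14]
7 → already a tail → [6, 7, 14]
12 → replaces 14 → [6, 7, 12]
7 → already a tail → [6, 7, 12]
13 → extends → [6, 7, 12, 13]
1 → replaces 6 → [1, 7, 12, 13]
8 → replaces 12 → [1, 7, 8, 13]
4 → replaces 7 → [1, 4, 8, 13]
4 → already a tail → [1, 4, 8, 13]
Four tails, so the longest strictly increasing subsequence has length 4 (e.g. 6, 7, 12, 13).

4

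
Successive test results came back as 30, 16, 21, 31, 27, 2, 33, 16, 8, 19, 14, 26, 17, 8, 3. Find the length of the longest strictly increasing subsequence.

4

Track the smallest tail for each achievable length (strict):
30 → extends → [30]
16 → replaces 30 → [16]
21 → extends → [16, 21]
31 → extends → [16, 21, 31]
27 → replaces 31 → [16, 21, 27]
2 → replaces 16 → [2, 21, 27]
33 → extends → [2, 21, 27, 33]
16 → replaces 21 → [2, 16, 27, 33]
8 → replaces 16 → [2, 8, 27, 33]
19 → replaces 27 → [2, 8, 19, 33]
14 → replaces 19 → [2, 8, 14, 33]
26 → replaces 33 → [2, 8, 14, 26]
17 → replaces 26 → [2, 8, 14, 17]
8 → already a tail → [2, 8, 14, 17]
3 → replaces 8 → [2, 3, 14, 17]
Four tails, so the longest strictly increasing subsequence has length 4 (e.g. 16, 21, 31, 33).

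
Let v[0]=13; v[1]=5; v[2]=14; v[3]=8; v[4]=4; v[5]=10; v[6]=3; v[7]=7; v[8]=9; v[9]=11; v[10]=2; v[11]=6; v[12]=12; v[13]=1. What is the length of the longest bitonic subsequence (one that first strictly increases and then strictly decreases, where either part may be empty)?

7

inc[i] = longest strictly increasing subsequence ending at i; dec[i] = longest strictly decreasing subsequence starting at i:
i:      0  1  2  3  4  5  6  7  8  9 10 11 12 13
v[i]:  13  5 14  8  4 10  3  7  9 11  2  6 12  1
inc:    1  1  2  2  1  3  1  2  3  4  1  2  5  1
dec:    6  5  6  5  4  4  3  3  3  3  2  2  2  1
Best peak at i=2 (value 14): inc=2, dec=6, length 2+6−1 = 7.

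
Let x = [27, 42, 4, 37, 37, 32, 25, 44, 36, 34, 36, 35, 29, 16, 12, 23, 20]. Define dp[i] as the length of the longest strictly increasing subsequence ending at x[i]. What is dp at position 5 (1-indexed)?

2

dp[i] = 1 + max{dp[j] : j<i, x[j]<x[i]} (or 1 if no such j):
i:      1  2  3  4  5  6  7  8  9 10 11 12 13 14 15 16 17
x[i]:  27 42  4 37 37 32 25 44 36 34 36 35 29 16 12 23 20
dp:     1  2  1  2  2  2  2  3  3  3  4  4  3  2  2  3  3
At index 5 the value is 2.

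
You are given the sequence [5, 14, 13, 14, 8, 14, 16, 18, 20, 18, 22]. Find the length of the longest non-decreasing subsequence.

Track the smallest tail for each achievable length (allowing ties):
5 → extends → [5]
14 → extends → [5, 14]
13 → replaces 14 → [5, 13]
14 → extends → [5, 13, 14]
8 → replaces 13 → [5, 8, 14]
14 → extends → [5, 8, 14, 14]
16 → extends → [5, 8, 14, 14, 16]
18 → extends → [5, 8, 14, 14, 16, 18]
20 → extends → [5, 8, 14, 14, 16, 18, 20]
18 → replaces 20 → [5, 8, 14, 14, 16, 18, 18]
22 → extends → [5, 8, 14, 14, 16, 18, 18, 22]
Eight tails, so the longest non-decreasing subsequence has length 8 (e.g. 5, 14, 14, 14, 16, 18, 20, 22).

8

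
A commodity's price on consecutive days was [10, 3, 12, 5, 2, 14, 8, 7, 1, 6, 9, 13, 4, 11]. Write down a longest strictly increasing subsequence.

Patience tails give the LIS length; then backtrack through the dp parents:
10 → extends → [10]
3 → replaces 10 → [3]
12 → extends → [3, 12]
5 → replaces 12 → [3, 5]
2 → replaces 3 → [2, 5]
14 → extends → [2, 5, 14]
8 → replaces 14 → [2, 5, 8]
7 → replaces 8 → [2, 5, 7]
1 → replaces 2 → [1, 5, 7]
6 → replaces 7 → [1, 5, 6]
9 → extends → [1, 5, 6, 9]
13 → extends → [1, 5, 6, 9, 13]
4 → replaces 5 → [1, 4, 6, 9, 13]
11 → replaces 13 → [1, 4, 6, 9, 11]
Length 5; one witness is 3, 5, 8, 9, 13.

3, 5, 8, 9, 13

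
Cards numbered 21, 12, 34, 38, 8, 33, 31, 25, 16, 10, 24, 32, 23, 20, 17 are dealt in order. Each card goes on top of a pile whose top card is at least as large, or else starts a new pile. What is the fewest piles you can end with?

Place each on the leftmost legal pile:
21 → new pile 1 (tops now [21])
12 → pile 1 (tops now [12])
34 → new pile 2 (tops now [12, 34])
38 → new pile 3 (tops now [12, 34, 38])
8 → pile 1 (tops now [8, 34, 38])
33 → pile 2 (tops now [8, 33, 38])
31 → pile 2 (tops now [8, 31, 38])
25 → pile 2 (tops now [8, 25, 38])
16 → pile 2 (tops now [8, 16, 38])
10 → pile 2 (tops now [8, 10, 38])
24 → pile 3 (tops now [8, 10, 24])
32 → new pile 4 (tops now [8, 10, 24, 32])
23 → pile 3 (tops now [8, 10, 23, 32])
20 → pile 3 (tops now [8, 10, 20, 32])
17 → pile 3 (tops now [8, 10, 17, 32])
Four piles.

4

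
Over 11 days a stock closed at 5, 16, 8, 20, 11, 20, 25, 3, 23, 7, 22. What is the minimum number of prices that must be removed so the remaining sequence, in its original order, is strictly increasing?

Fewest deletions = n − (longest strictly increasing subsequence).
Patience tails:
5 → extends → [5]
16 → extends → [5, 16]
8 → replaces 16 → [5, 8]
20 → extends → [5, 8, 20]
11 → replaces 20 → [5, 8, 11]
20 → extends → [5, 8, 11, 20]
25 → extends → [5, 8, 11, 20, 25]
3 → replaces 5 → [3, 8, 11, 20, 25]
23 → replaces 25 → [3, 8, 11, 20, 23]
7 → replaces 8 → [3, 7, 11, 20, 23]
22 → replaces 23 → [3, 7, 11, 20, 22]
Longest strictly increasing subsequence has length 5, so deletions = 11 − 5 = 6.

6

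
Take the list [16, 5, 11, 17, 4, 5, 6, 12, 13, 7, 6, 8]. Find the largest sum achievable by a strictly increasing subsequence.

Let S[i] be the best sum of a strictly increasing subsequence ending at i:
i:      1  2  3  4  5  6  7  8  9 10 11 12
a[i]:  16  5 11 17  4  5  6 12 13  7  6  8
S:     16  5 16 33  4  9 15 28 41 22 15 30
Maximum is 41 (e.g. 5 + 11 + 12 + 13).

41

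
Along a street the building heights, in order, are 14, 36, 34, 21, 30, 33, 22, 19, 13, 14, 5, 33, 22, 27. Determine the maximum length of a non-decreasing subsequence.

5

Track the smallest tail for each achievable length (allowing ties):
14 → extends → [14]
36 → extends → [14, 36]
34 → replaces 36 → [14, 34]
21 → replaces 34 → [14, 21]
30 → extends → [14, 21, 30]
33 → extends → [14, 21, 30, 33]
22 → replaces 30 → [14, 21, 22, 33]
19 → replaces 21 → [14, 19, 22, 33]
13 → replaces 14 → [13, 19, 22, 33]
14 → replaces 19 → [13, 14, 22, 33]
5 → replaces 13 → [5, 14, 22, 33]
33 → extends → [5, 14, 22, 33, 33]
22 → replaces 33 → [5, 14, 22, 22, 33]
27 → replaces 33 → [5, 14, 22, 22, 27]
Five tails, so the longest non-decreasing subsequence has length 5 (e.g. 14, 21, 30, 33, 33).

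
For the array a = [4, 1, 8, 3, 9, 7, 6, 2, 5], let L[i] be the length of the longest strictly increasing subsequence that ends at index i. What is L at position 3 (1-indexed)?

dp[i] = 1 + max{dp[j] : j<i, a[j]<a[i]} (or 1 if no such j):
i:     1 2 3 4 5 6 7 8 9
a[i]:  4 1 8 3 9 7 6 2 5
dp:    1 1 2 2 3 3 3 2 3
At index 3 the value is 2.

2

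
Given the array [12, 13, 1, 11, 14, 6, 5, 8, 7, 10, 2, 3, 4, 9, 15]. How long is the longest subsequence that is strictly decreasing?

5

Negate each value so 'decreasing' becomes 'increasing', then run patience tails on the negated sequence:
-12 → extends → [-12]
-13 → replaces -12 → [-13]
-1 → extends → [-13, -1]
-11 → replaces -1 → [-13, -11]
-14 → replaces -13 → [-14, -11]
-6 → extends → [-14, -11, -6]
-5 → extends → [-14, -11, -6, -5]
-8 → replaces -6 → [-14, -11, -8, -5]
-7 → replaces -5 → [-14, -11, -8, -7]
-10 → replaces -8 → [-14, -11, -10, -7]
-2 → extends → [-14, -11, -10, -7, -2]
-3 → replaces -2 → [-14, -11, -10, -7, -3]
-4 → replaces -3 → [-14, -11, -10, -7, -4]
-9 → replaces -7 → [-14, -11, -10, -9, -4]
-15 → replaces -14 → [-15, -11, -10, -9, -4]
Five tails, so the longest strictly decreasing subsequence of the original has length 5.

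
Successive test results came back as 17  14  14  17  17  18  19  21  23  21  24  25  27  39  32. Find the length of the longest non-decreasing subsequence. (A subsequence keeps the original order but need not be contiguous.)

Track the smallest tail for each achievable length (allowing ties):
17 → extends → [17]
14 → replaces 17 → [14]
14 → extends → [14, 14]
17 → extends → [14, 14, 17]
17 → extends → [14, 14, 17, 17]
18 → extends → [14, 14, 17, 17, 18]
19 → extends → [14, 14, 17, 17, 18, 19]
21 → extends → [14, 14, 17, 17, 18, 19, 21]
23 → extends → [14, 14, 17, 17, 18, 19, 21, 23]
21 → replaces 23 → [14, 14, 17, 17, 18, 19, 21, 21]
24 → extends → [14, 14, 17, 17, 18, 19, 21, 21, 24]
25 → extends → [14, 14, 17, 17, 18, 19, 21, 21, 24, 25]
27 → extends → [14, 14, 17, 17, 18, 19, 21, 21, 24, 25, 27]
39 → extends → [14, 14, 17, 17, 18, 19, 21, 21, 24, 25, 27, 39]
32 → replaces 39 → [14, 14, 17, 17, 18, 19, 21, 21, 24, 25, 27, 32]
Twelve tails, so the longest non-decreasing subsequence has length 12 (e.g. 14, 14, 17, 17, 18, 19, 21, 23, 24, 25, 27, 39).

12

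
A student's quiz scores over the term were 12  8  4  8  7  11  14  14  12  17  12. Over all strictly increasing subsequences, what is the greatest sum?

54

Let S[i] be the best sum of a strictly increasing subsequence ending at i:
i:      1  2  3  4  5  6  7  8  9 10 11
a[i]:  12  8  4  8  7 11 14 14 12 17 12
S:     12  8  4 12 11 23 37 37 35 54 35
Maximum is 54 (e.g. 4 + 8 + 11 + 14 + 17).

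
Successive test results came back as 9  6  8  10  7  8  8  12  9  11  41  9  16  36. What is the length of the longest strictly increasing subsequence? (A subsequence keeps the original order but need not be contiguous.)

7

Let dp[i] be the length of the longest such subsequence ending at index i:
i:      1  2  3  4  5  6  7  8  9 10 11 12 13 14
a[i]:   9  6  8 10  7  8  8 12  9 11 41  9 16 36
dp:     1  1  2  3  2  3  3  4  4  5  6  4  6  7
Maximum dp value is 7.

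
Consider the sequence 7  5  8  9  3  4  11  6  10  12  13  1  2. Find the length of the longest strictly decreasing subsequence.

Negate each value so 'decreasing' becomes 'increasing', then run patience tails on the negated sequence:
-7 → extends → [-7]
-5 → extends → [-7, -5]
-8 → replaces -7 → [-8, -5]
-9 → replaces -8 → [-9, -5]
-3 → extends → [-9, -5, -3]
-4 → replaces -3 → [-9, -5, -4]
-11 → replaces -9 → [-11, -5, -4]
-6 → replaces -5 → [-11, -6, -4]
-10 → replaces -6 → [-11, -10, -4]
-12 → replaces -11 → [-12, -10, -4]
-13 → replaces -12 → [-13, -10, -4]
-1 → extends → [-13, -10, -4, -1]
-2 → replaces -1 → [-13, -10, -4, -2]
Four tails, so the longest strictly decreasing subsequence of the original has length 4.

4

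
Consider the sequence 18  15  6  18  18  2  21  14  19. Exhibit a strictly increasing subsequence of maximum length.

Patience tails give the LIS length; then backtrack through the dp parents:
18 → extends → [18]
15 → replaces 18 → [15]
6 → replaces 15 → [6]
18 → extends → [6, 18]
18 → already a tail → [6, 18]
2 → replaces 6 → [2, 18]
21 → extends → [2, 18, 21]
14 → replaces 18 → [2, 14, 21]
19 → replaces 21 → [2, 14, 19]
Length 3; one witness is 15, 18, 21.

15, 18, 21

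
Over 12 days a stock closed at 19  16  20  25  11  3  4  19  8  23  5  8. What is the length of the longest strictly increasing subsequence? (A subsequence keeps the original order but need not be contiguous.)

4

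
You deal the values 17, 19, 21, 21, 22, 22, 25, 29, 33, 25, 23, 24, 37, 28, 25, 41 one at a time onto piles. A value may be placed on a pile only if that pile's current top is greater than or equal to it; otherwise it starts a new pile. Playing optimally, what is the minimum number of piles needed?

9

The minimum number of non-increasing subsequences covering a sequence equals the length of its longest strictly increasing subsequence.
LIS length is 9 (e.g. 17, 19, 21, 22, 25, 29, 33, 37, 41), so 9 piles are needed.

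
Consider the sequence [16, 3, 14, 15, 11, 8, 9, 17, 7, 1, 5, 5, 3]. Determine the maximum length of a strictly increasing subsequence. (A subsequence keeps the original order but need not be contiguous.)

4

Track the smallest tail for each achievable length (strict):
16 → extends → [16]
3 → replaces 16 → [3]
14 → extends → [3, 14]
15 → extends → [3, 14, 15]
11 → replaces 14 → [3, 11, 15]
8 → replaces 11 → [3, 8, 15]
9 → replaces 15 → [3, 8, 9]
17 → extends → [3, 8, 9, 17]
7 → replaces 8 → [3, 7, 9, 17]
1 → replaces 3 → [1, 7, 9, 17]
5 → replaces 7 → [1, 5, 9, 17]
5 → already a tail → [1, 5, 9, 17]
3 → replaces 5 → [1, 3, 9, 17]
Four tails, so the longest strictly increasing subsequence has length 4 (e.g. 3, 14, 15, 17).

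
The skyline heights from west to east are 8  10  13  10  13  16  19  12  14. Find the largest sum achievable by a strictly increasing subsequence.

Let S[i] be the best sum of a strictly increasing subsequence ending at i:
i:      1  2  3  4  5  6  7  8  9
a[i]:   8 10 13 10 13 16 19 12 14
S:      8 18 31 18 31 47 66 30 45
Maximum is 66 (e.g. 8 + 10 + 13 + 16 + 19).

66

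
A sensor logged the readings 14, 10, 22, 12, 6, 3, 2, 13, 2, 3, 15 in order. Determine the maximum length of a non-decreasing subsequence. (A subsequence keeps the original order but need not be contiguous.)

4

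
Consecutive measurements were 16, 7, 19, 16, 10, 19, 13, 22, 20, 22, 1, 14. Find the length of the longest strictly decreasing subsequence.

4

Negate each value so 'decreasing' becomes 'increasing', then run patience tails on the negated sequence:
-16 → extends → [-16]
-7 → extends → [-16, -7]
-19 → replaces -16 → [-19, -7]
-16 → replaces -7 → [-19, -16]
-10 → extends → [-19, -16, -10]
-19 → already a tail → [-19, -16, -10]
-13 → replaces -10 → [-19, -16, -13]
-22 → replaces -19 → [-22, -16, -13]
-20 → replaces -16 → [-22, -20, -13]
-22 → already a tail → [-22, -20, -13]
-1 → extends → [-22, -20, -13, -1]
-14 → replaces -13 → [-22, -20, -14, -1]
Four tails, so the longest strictly decreasing subsequence of the original has length 4.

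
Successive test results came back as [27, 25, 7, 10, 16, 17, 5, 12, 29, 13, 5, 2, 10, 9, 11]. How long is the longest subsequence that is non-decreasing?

Let dp[i] be the length of the longest such subsequence ending at index i:
i:      1  2  3  4  5  6  7  8  9 10 11 12 13 14 15
a[i]:  27 25  7 10 16 17  5 12 29 13  5  2 10  9 11
dp:     1  1  1  2  3  4  1  3  5  4  2  1  3  3  4
Maximum dp value is 5.

5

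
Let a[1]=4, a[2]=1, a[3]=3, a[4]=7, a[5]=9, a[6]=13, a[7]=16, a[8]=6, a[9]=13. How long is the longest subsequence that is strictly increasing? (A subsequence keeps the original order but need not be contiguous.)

6

Track the smallest tail for each achievable length (strict):
4 → extends → [4]
1 → replaces 4 → [1]
3 → extends → [1, 3]
7 → extends → [1, 3, 7]
9 → extends → [1, 3, 7, 9]
13 → extends → [1, 3, 7, 9, 13]
16 → extends → [1, 3, 7, 9, 13, 16]
6 → replaces 7 → [1, 3, 6, 9, 13, 16]
13 → already a tail → [1, 3, 6, 9, 13, 16]
Six tails, so the longest strictly increasing subsequence has length 6 (e.g. 1, 3, 7, 9, 13, 16).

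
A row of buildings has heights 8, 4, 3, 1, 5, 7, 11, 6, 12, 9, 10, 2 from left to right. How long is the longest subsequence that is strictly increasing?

Let dp[i] be the length of the longest such subsequence ending at index i:
i:      1  2  3  4  5  6  7  8  9 10 11 12
a[i]:   8  4  3  1  5  7 11  6 12  9 10  2
dp:     1  1  1  1  2  3  4  3  5  4  5  2
Maximum dp value is 5.

5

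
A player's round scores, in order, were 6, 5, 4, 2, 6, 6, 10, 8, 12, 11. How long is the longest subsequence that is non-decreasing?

Let dp[i] be the length of the longest such subsequence ending at index i:
i:      1  2  3  4  5  6  7  8  9 10
a[i]:   6  5  4  2  6  6 10  8 12 11
dp:     1  1  1  1  2  3  4  4  5  5
Maximum dp value is 5.

5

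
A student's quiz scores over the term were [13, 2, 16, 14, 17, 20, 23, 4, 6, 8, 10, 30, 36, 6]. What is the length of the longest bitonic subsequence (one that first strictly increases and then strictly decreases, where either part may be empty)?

8

inc[i] = longest strictly increasing subsequence ending at i; dec[i] = longest strictly decreasing subsequence starting at i:
i:      1  2  3  4  5  6  7  8  9 10 11 12 13 14
a[i]:  13  2 16 14 17 20 23  4  6  8 10 30 36  6
inc:    1  1  2  2  3  4  5  2  3  4  5  6  7  3
dec:    3  1  4  3  3  3  3  1  1  2  2  2  2  1
Best peak at i=13 (value 36): inc=7, dec=2, length 7+2−1 = 8.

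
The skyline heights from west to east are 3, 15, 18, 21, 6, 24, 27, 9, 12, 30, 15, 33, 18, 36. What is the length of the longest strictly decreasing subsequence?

2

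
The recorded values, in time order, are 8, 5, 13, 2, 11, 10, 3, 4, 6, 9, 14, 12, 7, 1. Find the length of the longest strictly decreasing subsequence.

6

Negate each value so 'decreasing' becomes 'increasing', then run patience tails on the negated sequence:
-8 → extends → [-8]
-5 → extends → [-8, -5]
-13 → replaces -8 → [-13, -5]
-2 → extends → [-13, -5, -2]
-11 → replaces -5 → [-13, -11, -2]
-10 → replaces -2 → [-13, -11, -10]
-3 → extends → [-13, -11, -10, -3]
-4 → replaces -3 → [-13, -11, -10, -4]
-6 → replaces -4 → [-13, -11, -10, -6]
-9 → replaces -6 → [-13, -11, -10, -9]
-14 → replaces -13 → [-14, -11, -10, -9]
-12 → replaces -11 → [-14, -12, -10, -9]
-7 → extends → [-14, -12, -10, -9, -7]
-1 → extends → [-14, -12, -10, -9, -7, -1]
Six tails, so the longest strictly decreasing subsequence of the original has length 6.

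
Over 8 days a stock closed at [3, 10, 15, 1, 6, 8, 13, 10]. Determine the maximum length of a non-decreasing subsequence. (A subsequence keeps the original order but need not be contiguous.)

4

Let dp[i] be the length of the longest such subsequence ending at index i:
i:      1  2  3  4  5  6  7  8
a[i]:   3 10 15  1  6  8 13 10
dp:     1  2  3  1  2  3  4  4
Maximum dp value is 4.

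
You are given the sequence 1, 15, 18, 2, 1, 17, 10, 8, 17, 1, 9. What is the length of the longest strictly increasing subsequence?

4

Track the smallest tail for each achievable length (strict):
1 → extends → [1]
15 → extends → [1, 15]
18 → extends → [1, 15, 18]
2 → replaces 15 → [1, 2, 18]
1 → already a tail → [1, 2, 18]
17 → replaces 18 → [1, 2, 17]
10 → replaces 17 → [1, 2, 10]
8 → replaces 10 → [1, 2, 8]
17 → extends → [1, 2, 8, 17]
1 → already a tail → [1, 2, 8, 17]
9 → replaces 17 → [1, 2, 8, 9]
Four tails, so the longest strictly increasing subsequence has length 4 (e.g. 1, 2, 10, 17).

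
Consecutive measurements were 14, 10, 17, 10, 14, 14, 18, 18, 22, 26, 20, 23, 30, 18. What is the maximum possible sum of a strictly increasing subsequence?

127

Let S[i] be the best sum of a strictly increasing subsequence ending at i:
i:       1   2   3   4   5   6   7   8   9  10  11  12  13  14
a[i]:   14  10  17  10  14  14  18  18  22  26  20  23  30  18
S:      14  10  31  10  24  24  49  49  71  97  69  94 127  49
Maximum is 127 (e.g. 14 + 17 + 18 + 22 + 26 + 30).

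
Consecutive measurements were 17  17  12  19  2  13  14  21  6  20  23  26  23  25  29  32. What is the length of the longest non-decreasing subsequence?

9

Let dp[i] be the length of the longest such subsequence ending at index i:
i:      1  2  3  4  5  6  7  8  9 10 11 12 13 14 15 16
a[i]:  17 17 12 19  2 13 14 21  6 20 23 26 23 25 29 32
dp:     1  2  1  3  1  2  3  4  2  4  5  6  6  7  8  9
Maximum dp value is 9.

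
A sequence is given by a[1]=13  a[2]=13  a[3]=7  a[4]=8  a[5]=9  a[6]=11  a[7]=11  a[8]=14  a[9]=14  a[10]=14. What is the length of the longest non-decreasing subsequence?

8

Let dp[i] be the length of the longest such subsequence ending at index i:
i:      1  2  3  4  5  6  7  8  9 10
a[i]:  13 13  7  8  9 11 11 14 14 14
dp:     1  2  1  2  3  4  5  6  7  8
Maximum dp value is 8.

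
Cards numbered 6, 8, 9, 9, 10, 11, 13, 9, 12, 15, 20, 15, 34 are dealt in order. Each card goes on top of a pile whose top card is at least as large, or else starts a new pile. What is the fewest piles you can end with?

9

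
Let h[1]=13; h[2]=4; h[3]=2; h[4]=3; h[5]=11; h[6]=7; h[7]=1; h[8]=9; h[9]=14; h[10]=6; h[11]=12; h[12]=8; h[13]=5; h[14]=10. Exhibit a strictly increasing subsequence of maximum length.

2, 3, 7, 9, 14

Patience tails give the LIS length; then backtrack through the dp parents:
13 → extends → [13]
4 → replaces 13 → [4]
2 → replaces 4 → [2]
3 → extends → [2, 3]
11 → extends → [2, 3, 11]
7 → replaces 11 → [2, 3, 7]
1 → replaces 2 → [1, 3, 7]
9 → extends → [1, 3, 7, 9]
14 → extends → [1, 3, 7, 9, 14]
6 → replaces 7 → [1, 3, 6, 9, 14]
12 → replaces 14 → [1, 3, 6, 9, 12]
8 → replaces 9 → [1, 3, 6, 8, 12]
5 → replaces 6 → [1, 3, 5, 8, 12]
10 → replaces 12 → [1, 3, 5, 8, 10]
Length 5; one witness is 2, 3, 7, 9, 14.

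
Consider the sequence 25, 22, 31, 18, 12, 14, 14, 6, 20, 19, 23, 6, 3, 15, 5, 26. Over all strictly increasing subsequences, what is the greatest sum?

95

Let S[i] be the best sum of a strictly increasing subsequence ending at i:
i:      1  2  3  4  5  6  7  8  9 10 11 12 13 14 15 16
a[i]:  25 22 31 18 12 14 14  6 20 19 23  6  3 15  5 26
S:     25 22 56 18 12 26 26  6 46 45 69  6  3 41  8 95
Maximum is 95 (e.g. 12 + 14 + 20 + 23 + 26).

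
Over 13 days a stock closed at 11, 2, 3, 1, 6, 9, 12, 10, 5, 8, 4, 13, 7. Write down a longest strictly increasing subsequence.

2, 3, 6, 9, 12, 13

Patience tails give the LIS length; then backtrack through the dp parents:
11 → extends → [11]
2 → replaces 11 → [2]
3 → extends → [2, 3]
1 → replaces 2 → [1, 3]
6 → extends → [1, 3, 6]
9 → extends → [1, 3, 6, 9]
12 → extends → [1, 3, 6, 9, 12]
10 → replaces 12 → [1, 3, 6, 9, 10]
5 → replaces 6 → [1, 3, 5, 9, 10]
8 → replaces 9 → [1, 3, 5, 8, 10]
4 → replaces 5 → [1, 3, 4, 8, 10]
13 → extends → [1, 3, 4, 8, 10, 13]
7 → replaces 8 → [1, 3, 4, 7, 10, 13]
Length 6; one witness is 2, 3, 6, 9, 12, 13.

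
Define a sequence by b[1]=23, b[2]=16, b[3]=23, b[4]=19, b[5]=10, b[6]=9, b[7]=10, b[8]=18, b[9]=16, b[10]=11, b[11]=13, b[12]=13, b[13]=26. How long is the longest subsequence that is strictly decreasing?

Negate each value so 'decreasing' becomes 'increasing', then run patience tails on the negated sequence:
-23 → extends → [-23]
-16 → extends → [-23, -16]
-23 → already a tail → [-23, -16]
-19 → replaces -16 → [-23, -19]
-10 → extends → [-23, -19, -10]
-9 → extends → [-23, -19, -10, -9]
-10 → already a tail → [-23, -19, -10, -9]
-18 → replaces -10 → [-23, -19, -18, -9]
-16 → replaces -9 → [-23, -19, -18, -16]
-11 → extends → [-23, -19, -18, -16, -11]
-13 → replaces -11 → [-23, -19, -18, -16, -13]
-13 → already a tail → [-23, -19, -18, -16, -13]
-26 → replaces -23 → [-26, -19, -18, -16, -13]
Five tails, so the longest strictly decreasing subsequence of the original has length 5.

5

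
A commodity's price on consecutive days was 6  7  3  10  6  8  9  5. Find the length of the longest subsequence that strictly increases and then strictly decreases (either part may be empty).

inc[i] = longest strictly increasing subsequence ending at i; dec[i] = longest strictly decreasing subsequence starting at i:
i:      1  2  3  4  5  6  7  8
a[i]:   6  7  3 10  6  8  9  5
inc:    1  2  1  3  2  3  4  2
dec:    2  3  1  3  2  2  2  1
Best peak at i=4 (value 10): inc=3, dec=3, length 3+3−1 = 5.

5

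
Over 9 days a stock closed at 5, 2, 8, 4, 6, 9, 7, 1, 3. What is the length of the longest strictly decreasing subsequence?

3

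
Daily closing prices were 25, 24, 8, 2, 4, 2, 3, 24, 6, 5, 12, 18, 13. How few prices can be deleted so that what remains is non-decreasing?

Fewest deletions = n − (longest non-decreasing subsequence).
i:      1  2  3  4  5  6  7  8  9 10 11 12 13
a[i]:  25 24  8  2  4  2  3 24  6  5 12 18 13
dp:     1  1  1  1  2  2  3  4  4  4  5  6  6
max dp = 6, so deletions = 13 − 6 = 7.

7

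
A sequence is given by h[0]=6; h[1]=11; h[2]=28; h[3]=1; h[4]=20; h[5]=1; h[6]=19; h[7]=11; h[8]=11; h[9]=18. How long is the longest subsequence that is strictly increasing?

Track the smallest tail for each achievable length (strict):
6 → extends → [6]
11 → extends → [6, 11]
28 → extends → [6, 11, 28]
1 → replaces 6 → [1, 11, 28]
20 → replaces 28 → [1, 11, 20]
1 → already a tail → [1, 11, 20]
19 → replaces 20 → [1, 11, 19]
11 → already a tail → [1, 11, 19]
11 → already a tail → [1, 11, 19]
18 → replaces 19 → [1, 11, 18]
Three tails, so the longest strictly increasing subsequence has length 3 (e.g. 6, 11, 28).

3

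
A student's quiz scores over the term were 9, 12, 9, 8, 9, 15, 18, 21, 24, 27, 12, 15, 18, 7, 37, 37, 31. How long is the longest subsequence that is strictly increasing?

8

Let dp[i] be the length of the longest such subsequence ending at index i:
i:      1  2  3  4  5  6  7  8  9 10 11 12 13 14 15 16 17
a[i]:   9 12  9  8  9 15 18 21 24 27 12 15 18  7 37 37 31
dp:     1  2  1  1  2  3  4  5  6  7  3  4  5  1  8  8  8
Maximum dp value is 8.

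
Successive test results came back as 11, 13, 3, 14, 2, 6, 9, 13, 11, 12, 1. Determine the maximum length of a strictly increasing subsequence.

5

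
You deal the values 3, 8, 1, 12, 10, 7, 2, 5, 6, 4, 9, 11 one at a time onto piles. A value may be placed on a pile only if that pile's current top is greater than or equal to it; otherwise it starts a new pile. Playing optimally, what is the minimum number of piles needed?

6

Place each on the leftmost legal pile:
3 → new pile 1 (tops now [3])
8 → new pile 2 (tops now [3, 8])
1 → pile 1 (tops now [1, 8])
12 → new pile 3 (tops now [1, 8, 12])
10 → pile 3 (tops now [1, 8, 10])
7 → pile 2 (tops now [1, 7, 10])
2 → pile 2 (tops now [1, 2, 10])
5 → pile 3 (tops now [1, 2, 5])
6 → new pile 4 (tops now [1, 2, 5, 6])
4 → pile 3 (tops now [1, 2, 4, 6])
9 → new pile 5 (tops now [1, 2, 4, 6, 9])
11 → new pile 6 (tops now [1, 2, 4, 6, 9, 11])
Six piles.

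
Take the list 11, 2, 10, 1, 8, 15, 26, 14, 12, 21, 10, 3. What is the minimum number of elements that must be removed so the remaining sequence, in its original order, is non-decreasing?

8

Fewest deletions = n − (longest non-decreasing subsequence).
Patience tails:
11 → extends → [11]
2 → replaces 11 → [2]
10 → extends → [2, 10]
1 → replaces 2 → [1, 10]
8 → replaces 10 → [1, 8]
15 → extends → [1, 8, 15]
26 → extends → [1, 8, 15, 26]
14 → replaces 15 → [1, 8, 14, 26]
12 → replaces 14 → [1, 8, 12, 26]
21 → replaces 26 → [1, 8, 12, 21]
10 → replaces 12 → [1, 8, 10, 21]
3 → replaces 8 → [1, 3, 10, 21]
Longest non-decreasing subsequence has length 4, so deletions = 12 − 4 = 8.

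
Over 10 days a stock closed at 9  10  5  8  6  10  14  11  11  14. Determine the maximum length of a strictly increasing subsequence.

Let dp[i] be the length of the longest such subsequence ending at index i:
i:      1  2  3  4  5  6  7  8  9 10
a[i]:   9 10  5  8  6 10 14 11 11 14
dp:     1  2  1  2  2  3  4  4  4  5
Maximum dp value is 5.

5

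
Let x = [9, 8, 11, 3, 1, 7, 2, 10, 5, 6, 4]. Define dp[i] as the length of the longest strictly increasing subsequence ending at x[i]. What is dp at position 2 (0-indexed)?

2

dp[i] = 1 + max{dp[j] : j<i, x[j]<x[i]} (or 1 if no such j):
i:      0  1  2  3  4  5  6  7  8  9 10
x[i]:   9  8 11  3  1  7  2 10  5  6  4
dp:     1  1  2  1  1  2  2  3  3  4  3
At index 2 the value is 2.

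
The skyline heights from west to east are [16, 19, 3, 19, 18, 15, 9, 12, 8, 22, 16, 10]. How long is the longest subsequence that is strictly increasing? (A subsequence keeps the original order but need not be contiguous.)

Let dp[i] be the length of the longest such subsequence ending at index i:
i:      1  2  3  4  5  6  7  8  9 10 11 12
a[i]:  16 19  3 19 18 15  9 12  8 22 16 10
dp:     1  2  1  2  2  2  2  3  2  4  4  3
Maximum dp value is 4.

4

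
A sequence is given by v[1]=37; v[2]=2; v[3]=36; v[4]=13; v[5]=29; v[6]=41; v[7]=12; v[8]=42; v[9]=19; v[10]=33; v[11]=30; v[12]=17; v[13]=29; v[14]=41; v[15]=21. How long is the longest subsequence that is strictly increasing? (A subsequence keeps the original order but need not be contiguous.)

5

Track the smallest tail for each achievable length (strict):
37 → extends → [37]
2 → replaces 37 → [2]
36 → extends → [2, 36]
13 → replaces 36 → [2, 13]
29 → extends → [2, 13, 29]
41 → extends → [2, 13, 29, 41]
12 → replaces 13 → [2, 12, 29, 41]
42 → extends → [2, 12, 29, 41, 42]
19 → replaces 29 → [2, 12, 19, 41, 42]
33 → replaces 41 → [2, 12, 19, 33, 42]
30 → replaces 33 → [2, 12, 19, 30, 42]
17 → replaces 19 → [2, 12, 17, 30, 42]
29 → replaces 30 → [2, 12, 17, 29, 42]
41 → replaces 42 → [2, 12, 17, 29, 41]
21 → replaces 29 → [2, 12, 17, 21, 41]
Five tails, so the longest strictly increasing subsequence has length 5 (e.g. 2, 13, 29, 41, 42).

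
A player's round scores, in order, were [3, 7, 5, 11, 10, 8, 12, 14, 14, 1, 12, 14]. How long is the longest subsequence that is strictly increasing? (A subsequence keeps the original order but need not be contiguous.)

5

Track the smallest tail for each achievable length (strict):
3 → extends → [3]
7 → extends → [3, 7]
5 → replaces 7 → [3, 5]
11 → extends → [3, 5, 11]
10 → replaces 11 → [3, 5, 10]
8 → replaces 10 → [3, 5, 8]
12 → extends → [3, 5, 8, 12]
14 → extends → [3, 5, 8, 12, 14]
14 → already a tail → [3, 5, 8, 12, 14]
1 → replaces 3 → [1, 5, 8, 12, 14]
12 → already a tail → [1, 5, 8, 12, 14]
14 → already a tail → [1, 5, 8, 12, 14]
Five tails, so the longest strictly increasing subsequence has length 5 (e.g. 3, 7, 11, 12, 14).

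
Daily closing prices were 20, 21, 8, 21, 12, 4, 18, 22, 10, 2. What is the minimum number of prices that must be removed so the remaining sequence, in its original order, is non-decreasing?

6

Fewest deletions = n − (longest non-decreasing subsequence).
Patience tails:
20 → extends → [20]
21 → extends → [20, 21]
8 → replaces 20 → [8, 21]
21 → extends → [8, 21, 21]
12 → replaces 21 → [8, 12, 21]
4 → replaces 8 → [4, 12, 21]
18 → replaces 21 → [4, 12, 18]
22 → extends → [4, 12, 18, 22]
10 → replaces 12 → [4, 10, 18, 22]
2 → replaces 4 → [2, 10, 18, 22]
Longest non-decreasing subsequence has length 4, so deletions = 10 − 4 = 6.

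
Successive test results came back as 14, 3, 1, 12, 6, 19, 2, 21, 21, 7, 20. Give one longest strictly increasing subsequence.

3, 12, 19, 21

Patience tails give the LIS length; then backtrack through the dp parents:
14 → extends → [14]
3 → replaces 14 → [3]
1 → replaces 3 → [1]
12 → extends → [1, 12]
6 → replaces 12 → [1, 6]
19 → extends → [1, 6, 19]
2 → replaces 6 → [1, 2, 19]
21 → extends → [1, 2, 19, 21]
21 → already a tail → [1, 2, 19, 21]
7 → replaces 19 → [1, 2, 7, 21]
20 → replaces 21 → [1, 2, 7, 20]
Length 4; one witness is 3, 12, 19, 21.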